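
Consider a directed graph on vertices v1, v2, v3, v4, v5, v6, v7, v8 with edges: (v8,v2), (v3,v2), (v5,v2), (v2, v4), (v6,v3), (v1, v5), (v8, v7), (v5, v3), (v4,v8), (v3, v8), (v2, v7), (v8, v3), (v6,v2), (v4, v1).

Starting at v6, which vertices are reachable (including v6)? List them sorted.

Start at v6.
Its neighbours: v2, v3.
Then their neighbours: v4, v7, v8.
Then next layer: v1.
Then next layer: v5.
Every vertex is now reached.

v1, v2, v3, v4, v5, v6, v7, v8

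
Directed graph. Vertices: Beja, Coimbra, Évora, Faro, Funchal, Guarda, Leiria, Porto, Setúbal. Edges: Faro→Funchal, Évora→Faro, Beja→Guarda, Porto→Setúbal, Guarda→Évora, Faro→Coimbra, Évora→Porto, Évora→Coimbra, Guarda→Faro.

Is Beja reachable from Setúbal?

Setúbal has no outgoing edges, so nothing is reachable from it.

No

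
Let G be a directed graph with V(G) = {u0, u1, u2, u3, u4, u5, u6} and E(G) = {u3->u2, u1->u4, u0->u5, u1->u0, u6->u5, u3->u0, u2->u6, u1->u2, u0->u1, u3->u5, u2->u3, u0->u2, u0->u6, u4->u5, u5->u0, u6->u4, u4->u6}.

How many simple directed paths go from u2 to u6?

u2→u3→u0→u1→u4→u6
u2→u3→u0→u6
u2→u3→u5→u0→u1→u4→u6
u2→u3→u5→u0→u6
u2→u6

5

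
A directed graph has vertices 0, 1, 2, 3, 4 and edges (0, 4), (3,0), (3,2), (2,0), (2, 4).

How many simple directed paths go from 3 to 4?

3→0→4
3→2→0→4
3→2→4

3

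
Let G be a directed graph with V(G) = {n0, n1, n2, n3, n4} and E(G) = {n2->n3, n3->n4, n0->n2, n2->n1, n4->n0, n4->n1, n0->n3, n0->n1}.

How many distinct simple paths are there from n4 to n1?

n4→n0→n1
n4→n0→n2→n1
n4→n1

3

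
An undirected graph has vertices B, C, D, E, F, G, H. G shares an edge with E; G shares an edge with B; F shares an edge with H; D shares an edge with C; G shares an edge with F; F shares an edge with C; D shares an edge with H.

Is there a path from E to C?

Yes

Explore from E.
Distance 1: reach G.
Distance 2: reach B, F.
Distance 3: reach C, H.
Found C.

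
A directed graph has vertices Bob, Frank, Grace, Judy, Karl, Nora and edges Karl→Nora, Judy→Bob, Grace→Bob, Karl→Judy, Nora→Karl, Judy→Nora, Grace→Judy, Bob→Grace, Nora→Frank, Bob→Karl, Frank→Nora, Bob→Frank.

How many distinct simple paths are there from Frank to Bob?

1

Frank→Nora→Karl→Judy→Bob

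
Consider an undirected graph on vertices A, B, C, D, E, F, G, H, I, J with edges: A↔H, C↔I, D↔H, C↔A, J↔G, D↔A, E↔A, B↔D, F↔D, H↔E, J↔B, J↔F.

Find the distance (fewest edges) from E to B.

3

Distance 0: E.
Distance 1: A, H.
Distance 2: C, D.
Distance 3: B, F, I — contains B.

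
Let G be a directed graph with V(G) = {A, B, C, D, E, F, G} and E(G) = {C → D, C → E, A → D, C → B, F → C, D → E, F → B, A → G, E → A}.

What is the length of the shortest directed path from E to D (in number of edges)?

Distance 0: E.
Distance 1: A.
Distance 2: D, G — contains D.

2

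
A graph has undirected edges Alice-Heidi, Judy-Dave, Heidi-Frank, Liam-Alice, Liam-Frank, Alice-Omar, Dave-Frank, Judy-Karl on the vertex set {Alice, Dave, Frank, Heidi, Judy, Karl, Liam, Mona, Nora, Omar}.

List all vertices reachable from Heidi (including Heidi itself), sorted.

Start at Heidi.
Its neighbours: Alice, Frank.
Then their neighbours: Dave, Liam, Omar.
Then next layer: Judy.
Then next layer: Karl.
Nothing further is reachable.

Alice, Dave, Frank, Heidi, Judy, Karl, Liam, Omar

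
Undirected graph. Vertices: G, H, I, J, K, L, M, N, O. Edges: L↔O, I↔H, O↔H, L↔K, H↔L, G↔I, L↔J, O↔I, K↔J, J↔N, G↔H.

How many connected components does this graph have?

From G: component {G, H, I, J, K, L, N, O}.
From M: component {M}.
That's 2 components.

2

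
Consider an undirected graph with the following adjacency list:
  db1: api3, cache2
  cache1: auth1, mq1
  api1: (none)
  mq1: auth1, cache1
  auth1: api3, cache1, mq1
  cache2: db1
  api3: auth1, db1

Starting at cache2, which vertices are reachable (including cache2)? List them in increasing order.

api3, auth1, cache1, cache2, db1, mq1

Start at cache2.
Its neighbours: db1.
Then their neighbours: api3.
Then next layer: auth1.
Then next layer: cache1, mq1.
Nothing further is reachable.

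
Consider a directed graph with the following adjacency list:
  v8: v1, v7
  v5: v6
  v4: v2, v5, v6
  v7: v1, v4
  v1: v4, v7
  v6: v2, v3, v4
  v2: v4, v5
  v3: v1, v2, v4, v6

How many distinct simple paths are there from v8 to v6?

v8→v1→v4→v2→v5→v6
v8→v1→v4→v5→v6
v8→v1→v4→v6
v8→v1→v7→v4→v2→v5→v6
v8→v1→v7→v4→v5→v6
v8→v1→v7→v4→v6
v8→v7→v1→v4→v2→v5→v6
v8→v7→v1→v4→v5→v6
v8→v7→v1→v4→v6
v8→v7→v4→v2→v5→v6
v8→v7→v4→v5→v6
v8→v7→v4→v6

12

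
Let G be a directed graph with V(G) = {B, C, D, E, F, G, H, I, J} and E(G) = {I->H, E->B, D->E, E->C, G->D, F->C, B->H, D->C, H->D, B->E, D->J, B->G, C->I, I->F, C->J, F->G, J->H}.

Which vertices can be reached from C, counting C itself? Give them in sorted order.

B, C, D, E, F, G, H, I, J

Start at C.
Its neighbours: I, J.
Then their neighbours: F, H.
Then next layer: D, G.
Then next layer: E.
Then next layer: B.
Every vertex is now reached.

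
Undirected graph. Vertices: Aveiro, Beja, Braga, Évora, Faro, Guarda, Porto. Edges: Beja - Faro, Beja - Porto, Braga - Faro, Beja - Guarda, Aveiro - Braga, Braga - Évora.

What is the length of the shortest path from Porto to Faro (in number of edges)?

Distance 0: Porto.
Distance 1: Beja.
Distance 2: Faro, Guarda — contains Faro.

2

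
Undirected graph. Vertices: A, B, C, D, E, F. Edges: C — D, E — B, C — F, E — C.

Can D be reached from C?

Yes

Explore from C.
Distance 1: reach D, E, F.
Found D.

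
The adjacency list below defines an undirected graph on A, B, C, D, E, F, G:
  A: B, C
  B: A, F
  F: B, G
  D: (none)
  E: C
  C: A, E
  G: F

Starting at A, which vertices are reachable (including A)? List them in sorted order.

A, B, C, E, F, G

Start at A.
Its neighbours: B, C.
Then their neighbours: E, F.
Then next layer: G.
Nothing further is reachable.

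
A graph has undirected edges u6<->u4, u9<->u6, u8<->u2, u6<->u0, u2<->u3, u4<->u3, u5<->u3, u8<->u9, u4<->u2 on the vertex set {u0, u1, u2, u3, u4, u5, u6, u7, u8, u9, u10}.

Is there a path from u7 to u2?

u7 has no edges, so nothing is reachable from it.

No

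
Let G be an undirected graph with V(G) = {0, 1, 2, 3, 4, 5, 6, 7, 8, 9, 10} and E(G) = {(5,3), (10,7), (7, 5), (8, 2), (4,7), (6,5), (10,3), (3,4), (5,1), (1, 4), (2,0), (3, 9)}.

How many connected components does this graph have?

From 0: component {0, 2, 8}.
From 1: component {1, 3, 4, 5, 6, 7, 9, 10}.
That's 2 components.

2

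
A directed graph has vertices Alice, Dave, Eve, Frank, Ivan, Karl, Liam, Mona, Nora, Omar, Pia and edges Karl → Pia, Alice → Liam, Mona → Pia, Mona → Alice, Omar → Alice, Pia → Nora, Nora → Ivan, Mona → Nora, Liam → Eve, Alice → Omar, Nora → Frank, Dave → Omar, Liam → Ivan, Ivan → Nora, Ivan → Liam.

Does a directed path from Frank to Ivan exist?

No

Frank has no outgoing edges, so nothing is reachable from it.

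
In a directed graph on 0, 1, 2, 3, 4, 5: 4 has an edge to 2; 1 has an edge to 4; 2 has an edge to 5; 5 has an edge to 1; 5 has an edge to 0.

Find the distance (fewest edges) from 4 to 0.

3

Distance 0: 4.
Distance 1: 2.
Distance 2: 5.
Distance 3: 0, 1 — contains 0.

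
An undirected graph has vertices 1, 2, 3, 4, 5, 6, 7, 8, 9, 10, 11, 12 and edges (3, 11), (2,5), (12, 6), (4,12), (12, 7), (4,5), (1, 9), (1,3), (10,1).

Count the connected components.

From 1: component {1, 3, 9, 10, 11}.
From 2: component {2, 4, 5, 6, 7, 12}.
From 8: component {8}.
That's 3 components.

3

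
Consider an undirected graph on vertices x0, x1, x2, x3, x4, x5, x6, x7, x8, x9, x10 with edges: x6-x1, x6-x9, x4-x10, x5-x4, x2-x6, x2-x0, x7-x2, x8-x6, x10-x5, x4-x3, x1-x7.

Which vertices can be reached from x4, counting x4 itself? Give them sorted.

x3, x4, x5, x10

Start at x4.
Its neighbours: x3, x5, x10.
Nothing further is reachable.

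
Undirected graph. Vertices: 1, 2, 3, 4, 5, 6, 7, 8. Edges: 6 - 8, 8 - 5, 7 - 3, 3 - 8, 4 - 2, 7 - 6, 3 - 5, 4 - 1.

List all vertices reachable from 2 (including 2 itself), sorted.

1, 2, 4

Start at 2.
Its neighbours: 4.
Then their neighbours: 1.
Nothing further is reachable.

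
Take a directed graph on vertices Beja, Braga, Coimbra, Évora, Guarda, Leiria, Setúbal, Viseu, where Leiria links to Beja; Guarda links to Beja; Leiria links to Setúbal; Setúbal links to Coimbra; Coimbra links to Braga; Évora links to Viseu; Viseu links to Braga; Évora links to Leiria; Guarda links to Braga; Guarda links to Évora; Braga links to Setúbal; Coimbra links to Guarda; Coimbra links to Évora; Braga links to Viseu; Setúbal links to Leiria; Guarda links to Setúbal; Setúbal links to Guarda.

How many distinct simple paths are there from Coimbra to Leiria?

8

Coimbra→Braga→Setúbal→Guarda→Évora→Leiria
Coimbra→Braga→Setúbal→Leiria
Coimbra→Évora→Leiria
Coimbra→Évora→Viseu→Braga→Setúbal→Leiria
Coimbra→Guarda→Braga→Setúbal→Leiria
Coimbra→Guarda→Évora→Leiria
Coimbra→Guarda→Évora→Viseu→Braga→Setúbal→Leiria
Coimbra→Guarda→Setúbal→Leiria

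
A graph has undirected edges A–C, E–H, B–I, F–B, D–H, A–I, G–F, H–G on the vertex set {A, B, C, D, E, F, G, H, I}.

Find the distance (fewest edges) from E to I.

5

Distance 0: E.
Distance 1: H.
Distance 2: D, G.
Distance 3: F.
Distance 4: B.
Distance 5: I — contains I.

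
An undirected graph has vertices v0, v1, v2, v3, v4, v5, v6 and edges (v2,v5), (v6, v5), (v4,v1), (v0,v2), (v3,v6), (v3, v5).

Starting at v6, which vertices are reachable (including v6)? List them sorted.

v0, v2, v3, v5, v6

Start at v6.
Its neighbours: v3, v5.
Then their neighbours: v2.
Then next layer: v0.
Nothing further is reachable.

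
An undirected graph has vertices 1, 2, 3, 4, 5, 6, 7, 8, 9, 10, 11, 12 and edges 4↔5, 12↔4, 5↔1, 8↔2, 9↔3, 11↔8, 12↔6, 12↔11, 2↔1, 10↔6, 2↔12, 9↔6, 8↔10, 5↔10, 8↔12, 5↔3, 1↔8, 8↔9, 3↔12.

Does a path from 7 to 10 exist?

No

7 has no edges, so nothing is reachable from it.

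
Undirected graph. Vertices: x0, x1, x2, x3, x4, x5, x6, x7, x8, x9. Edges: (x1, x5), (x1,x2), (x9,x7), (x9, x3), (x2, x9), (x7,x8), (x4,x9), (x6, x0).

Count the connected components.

From x0: component {x0, x6}.
From x1: component {x1, x2, x3, x4, x5, x7, x8, x9}.
That's 2 components.

2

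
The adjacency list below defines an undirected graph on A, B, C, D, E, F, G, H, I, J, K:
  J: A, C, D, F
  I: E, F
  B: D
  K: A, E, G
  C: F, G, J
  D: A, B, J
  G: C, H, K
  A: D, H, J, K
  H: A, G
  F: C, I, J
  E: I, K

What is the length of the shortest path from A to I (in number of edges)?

3

Distance 0: A.
Distance 1: D, H, J, K.
Distance 2: B, C, E, F, G.
Distance 3: I — contains I.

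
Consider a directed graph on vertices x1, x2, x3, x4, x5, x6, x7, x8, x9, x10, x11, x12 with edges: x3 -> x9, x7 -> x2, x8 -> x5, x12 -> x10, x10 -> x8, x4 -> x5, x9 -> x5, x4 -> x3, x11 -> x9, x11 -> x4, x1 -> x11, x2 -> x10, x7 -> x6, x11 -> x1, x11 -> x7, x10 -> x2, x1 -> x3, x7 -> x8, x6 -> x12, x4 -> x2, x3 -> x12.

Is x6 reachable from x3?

No

Explore from x3.
Distance 1: reach x9, x12.
Distance 2: reach x5, x10.
Distance 3: reach x2, x8.
The search from x3 is exhausted; no directed path reaches x6.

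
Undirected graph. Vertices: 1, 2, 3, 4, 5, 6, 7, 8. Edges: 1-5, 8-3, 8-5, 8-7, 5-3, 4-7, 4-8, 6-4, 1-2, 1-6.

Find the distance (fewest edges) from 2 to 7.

4

Distance 0: 2.
Distance 1: 1.
Distance 2: 5, 6.
Distance 3: 3, 4, 8.
Distance 4: 7 — contains 7.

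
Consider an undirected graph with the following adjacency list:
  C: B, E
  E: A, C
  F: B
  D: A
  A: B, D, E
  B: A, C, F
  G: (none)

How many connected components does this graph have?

From A: component {A, B, C, D, E, F}.
From G: component {G}.
That's 2 components.

2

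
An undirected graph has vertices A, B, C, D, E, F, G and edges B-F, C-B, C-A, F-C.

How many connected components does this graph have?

From A: component {A, B, C, F}.
From D: component {D}.
From E: component {E}.
From G: component {G}.
That's 4 components.

4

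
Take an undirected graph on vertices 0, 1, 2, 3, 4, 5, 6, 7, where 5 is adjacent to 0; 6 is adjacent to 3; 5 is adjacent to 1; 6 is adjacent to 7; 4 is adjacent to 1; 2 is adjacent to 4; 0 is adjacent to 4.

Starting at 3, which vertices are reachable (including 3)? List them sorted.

3, 6, 7

Start at 3.
Its neighbours: 6.
Then their neighbours: 7.
Nothing further is reachable.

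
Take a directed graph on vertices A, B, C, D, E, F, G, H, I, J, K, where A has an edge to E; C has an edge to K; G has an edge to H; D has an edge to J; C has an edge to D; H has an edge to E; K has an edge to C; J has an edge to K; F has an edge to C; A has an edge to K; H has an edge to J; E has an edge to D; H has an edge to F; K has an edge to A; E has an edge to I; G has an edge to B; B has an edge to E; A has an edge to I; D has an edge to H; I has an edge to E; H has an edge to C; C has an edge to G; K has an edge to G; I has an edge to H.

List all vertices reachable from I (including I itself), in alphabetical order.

A, B, C, D, E, F, G, H, I, J, K

Start at I.
Its neighbours: E, H.
Then their neighbours: C, D, F, J.
Then next layer: G, K.
Then next layer: A, B.
Every vertex is now reached.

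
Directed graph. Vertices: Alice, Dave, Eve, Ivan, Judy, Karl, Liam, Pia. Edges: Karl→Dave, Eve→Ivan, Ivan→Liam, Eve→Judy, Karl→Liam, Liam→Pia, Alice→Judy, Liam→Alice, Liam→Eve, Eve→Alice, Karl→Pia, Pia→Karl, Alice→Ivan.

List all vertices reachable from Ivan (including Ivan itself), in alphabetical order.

Alice, Dave, Eve, Ivan, Judy, Karl, Liam, Pia

Start at Ivan.
Its neighbours: Liam.
Then their neighbours: Alice, Eve, Pia.
Then next layer: Judy, Karl.
Then next layer: Dave.
Every vertex is now reached.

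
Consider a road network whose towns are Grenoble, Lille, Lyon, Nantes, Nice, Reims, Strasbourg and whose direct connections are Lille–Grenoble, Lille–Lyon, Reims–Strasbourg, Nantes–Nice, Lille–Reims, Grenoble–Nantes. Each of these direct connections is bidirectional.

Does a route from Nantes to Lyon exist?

Yes

Explore from Nantes.
Distance 1: reach Grenoble, Nice.
Distance 2: reach Lille.
Distance 3: reach Lyon, Reims.
Found Lyon.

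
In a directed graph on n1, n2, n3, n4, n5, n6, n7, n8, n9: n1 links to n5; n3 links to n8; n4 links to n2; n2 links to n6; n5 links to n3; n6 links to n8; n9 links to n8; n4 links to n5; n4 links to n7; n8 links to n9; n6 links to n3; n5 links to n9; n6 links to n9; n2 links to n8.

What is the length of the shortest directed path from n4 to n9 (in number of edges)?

Distance 0: n4.
Distance 1: n2, n5, n7.
Distance 2: n3, n6, n8, n9 — contains n9.

2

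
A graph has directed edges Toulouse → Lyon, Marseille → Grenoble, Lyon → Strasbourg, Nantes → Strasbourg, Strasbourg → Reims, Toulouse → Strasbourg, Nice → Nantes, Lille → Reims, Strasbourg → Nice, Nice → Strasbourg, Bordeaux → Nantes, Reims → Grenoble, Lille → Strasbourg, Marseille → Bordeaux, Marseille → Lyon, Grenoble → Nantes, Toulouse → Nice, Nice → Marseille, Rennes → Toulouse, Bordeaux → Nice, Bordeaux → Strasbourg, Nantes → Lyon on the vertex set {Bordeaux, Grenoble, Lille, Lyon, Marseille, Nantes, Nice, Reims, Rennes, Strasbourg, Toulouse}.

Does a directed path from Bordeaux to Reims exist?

Explore from Bordeaux.
Distance 1: reach Nantes, Nice, Strasbourg.
Distance 2: reach Lyon, Marseille, Reims.
Found Reims.

Yes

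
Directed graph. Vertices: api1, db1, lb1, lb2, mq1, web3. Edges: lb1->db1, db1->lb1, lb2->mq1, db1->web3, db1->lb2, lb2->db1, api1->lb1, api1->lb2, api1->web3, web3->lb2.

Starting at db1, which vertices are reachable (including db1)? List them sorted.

Start at db1.
Its neighbours: lb1, lb2, web3.
Then their neighbours: mq1.
Nothing further is reachable.

db1, lb1, lb2, mq1, web3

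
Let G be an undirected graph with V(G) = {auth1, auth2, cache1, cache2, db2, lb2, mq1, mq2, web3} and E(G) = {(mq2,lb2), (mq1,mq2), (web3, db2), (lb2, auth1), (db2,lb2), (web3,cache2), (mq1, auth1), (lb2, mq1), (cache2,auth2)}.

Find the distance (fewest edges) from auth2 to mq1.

Distance 0: auth2.
Distance 1: cache2.
Distance 2: web3.
Distance 3: db2.
Distance 4: lb2.
Distance 5: auth1, mq1, mq2 — contains mq1.

5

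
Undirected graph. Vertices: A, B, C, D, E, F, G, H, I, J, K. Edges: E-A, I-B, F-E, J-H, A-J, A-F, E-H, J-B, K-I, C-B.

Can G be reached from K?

No

Explore from K.
Distance 1: reach I.
Distance 2: reach B.
Distance 3: reach C, J.
Distance 4: reach A, H.
Distance 5: reach E, F.
The search is exhausted without reaching G; it lies in a different component.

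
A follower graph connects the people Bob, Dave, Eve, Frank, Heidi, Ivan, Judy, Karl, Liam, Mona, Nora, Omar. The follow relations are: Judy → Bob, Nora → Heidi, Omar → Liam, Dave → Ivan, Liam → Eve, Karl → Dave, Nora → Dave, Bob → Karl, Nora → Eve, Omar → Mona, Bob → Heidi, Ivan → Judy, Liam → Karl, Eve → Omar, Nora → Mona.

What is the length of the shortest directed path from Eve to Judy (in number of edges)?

6

Distance 0: Eve.
Distance 1: Omar.
Distance 2: Liam, Mona.
Distance 3: Karl.
Distance 4: Dave.
Distance 5: Ivan.
Distance 6: Judy — contains Judy.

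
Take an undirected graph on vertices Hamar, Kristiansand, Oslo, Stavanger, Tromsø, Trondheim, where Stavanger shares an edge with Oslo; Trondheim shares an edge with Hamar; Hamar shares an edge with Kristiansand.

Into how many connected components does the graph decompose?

3

From Hamar: component {Hamar, Kristiansand, Trondheim}.
From Oslo: component {Oslo, Stavanger}.
From Tromsø: component {Tromsø}.
That's 3 components.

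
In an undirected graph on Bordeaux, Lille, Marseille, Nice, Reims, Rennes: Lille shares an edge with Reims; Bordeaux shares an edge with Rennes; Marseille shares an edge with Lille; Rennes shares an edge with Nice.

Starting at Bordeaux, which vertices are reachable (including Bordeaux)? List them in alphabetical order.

Start at Bordeaux.
Its neighbours: Rennes.
Then their neighbours: Nice.
Nothing further is reachable.

Bordeaux, Nice, Rennes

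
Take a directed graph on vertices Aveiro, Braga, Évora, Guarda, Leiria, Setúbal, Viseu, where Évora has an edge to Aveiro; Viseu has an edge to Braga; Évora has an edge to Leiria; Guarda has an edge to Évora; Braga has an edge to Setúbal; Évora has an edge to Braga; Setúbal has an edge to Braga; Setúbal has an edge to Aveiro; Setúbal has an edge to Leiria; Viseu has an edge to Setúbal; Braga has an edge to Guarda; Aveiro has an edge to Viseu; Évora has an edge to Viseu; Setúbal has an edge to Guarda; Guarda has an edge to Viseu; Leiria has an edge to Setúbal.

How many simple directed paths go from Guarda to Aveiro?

7

Guarda→Évora→Aveiro
Guarda→Évora→Braga→Setúbal→Aveiro
Guarda→Évora→Leiria→Setúbal→Aveiro
Guarda→Évora→Viseu→Braga→Setúbal→Aveiro
Guarda→Évora→Viseu→Setúbal→Aveiro
Guarda→Viseu→Braga→Setúbal→Aveiro
Guarda→Viseu→Setúbal→Aveiro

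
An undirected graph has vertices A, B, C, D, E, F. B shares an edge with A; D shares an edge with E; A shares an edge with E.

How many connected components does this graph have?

3

From A: component {A, B, D, E}.
From C: component {C}.
From F: component {F}.
That's 3 components.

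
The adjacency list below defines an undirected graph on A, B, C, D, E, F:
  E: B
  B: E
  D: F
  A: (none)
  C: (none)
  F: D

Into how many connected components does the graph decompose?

From A: component {A}.
From B: component {B, E}.
From C: component {C}.
From D: component {D, F}.
That's 4 components.

4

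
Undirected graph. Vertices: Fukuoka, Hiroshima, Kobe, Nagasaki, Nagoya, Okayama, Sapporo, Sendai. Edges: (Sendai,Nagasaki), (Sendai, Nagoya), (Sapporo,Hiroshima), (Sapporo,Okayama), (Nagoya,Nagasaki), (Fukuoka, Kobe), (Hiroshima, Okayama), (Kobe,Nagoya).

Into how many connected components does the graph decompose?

2

From Fukuoka: component {Fukuoka, Kobe, Nagasaki, Nagoya, Sendai}.
From Hiroshima: component {Hiroshima, Okayama, Sapporo}.
That's 2 components.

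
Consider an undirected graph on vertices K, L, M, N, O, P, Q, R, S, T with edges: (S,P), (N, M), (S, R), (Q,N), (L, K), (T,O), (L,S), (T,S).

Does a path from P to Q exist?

No

Explore from P.
Distance 1: reach S.
Distance 2: reach L, R, T.
Distance 3: reach K, O.
The search is exhausted without reaching Q; it lies in a different component.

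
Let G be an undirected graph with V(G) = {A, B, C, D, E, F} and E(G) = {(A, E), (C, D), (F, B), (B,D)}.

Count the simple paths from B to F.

B–F

1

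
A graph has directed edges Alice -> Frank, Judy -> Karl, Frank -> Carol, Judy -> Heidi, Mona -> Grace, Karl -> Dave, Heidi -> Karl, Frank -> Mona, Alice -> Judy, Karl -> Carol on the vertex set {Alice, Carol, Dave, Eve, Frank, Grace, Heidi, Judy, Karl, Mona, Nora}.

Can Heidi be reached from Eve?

Eve has no outgoing edges, so nothing is reachable from it.

No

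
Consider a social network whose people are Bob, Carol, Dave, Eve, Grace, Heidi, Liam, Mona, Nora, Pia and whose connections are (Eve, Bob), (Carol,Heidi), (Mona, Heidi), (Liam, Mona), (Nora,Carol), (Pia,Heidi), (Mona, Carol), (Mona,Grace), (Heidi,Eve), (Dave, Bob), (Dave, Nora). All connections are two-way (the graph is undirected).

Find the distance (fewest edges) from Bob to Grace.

4

Distance 0: Bob.
Distance 1: Dave, Eve.
Distance 2: Heidi, Nora.
Distance 3: Carol, Mona, Pia.
Distance 4: Grace, Liam — contains Grace.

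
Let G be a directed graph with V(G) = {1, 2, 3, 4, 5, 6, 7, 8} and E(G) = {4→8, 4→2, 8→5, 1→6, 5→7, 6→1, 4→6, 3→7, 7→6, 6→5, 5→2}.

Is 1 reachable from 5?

Yes

Explore from 5.
Distance 1: reach 2, 7.
Distance 2: reach 6.
Distance 3: reach 1.
Found 1.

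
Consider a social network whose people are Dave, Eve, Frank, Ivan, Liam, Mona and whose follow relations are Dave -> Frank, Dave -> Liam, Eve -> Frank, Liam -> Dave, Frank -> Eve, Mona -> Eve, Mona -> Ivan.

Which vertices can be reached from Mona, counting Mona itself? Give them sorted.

Start at Mona.
Its neighbours: Eve, Ivan.
Then their neighbours: Frank.
Nothing further is reachable.

Eve, Frank, Ivan, Mona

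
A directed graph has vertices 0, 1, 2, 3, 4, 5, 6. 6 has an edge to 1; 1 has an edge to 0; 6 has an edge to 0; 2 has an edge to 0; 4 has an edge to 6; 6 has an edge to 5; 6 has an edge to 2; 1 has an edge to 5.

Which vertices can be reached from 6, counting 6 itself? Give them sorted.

Start at 6.
Its neighbours: 0, 1, 2, 5.
Nothing further is reachable.

0, 1, 2, 5, 6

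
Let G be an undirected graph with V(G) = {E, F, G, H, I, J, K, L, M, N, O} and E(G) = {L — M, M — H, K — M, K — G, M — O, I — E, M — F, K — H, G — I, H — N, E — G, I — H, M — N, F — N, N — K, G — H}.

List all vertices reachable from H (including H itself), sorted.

Start at H.
Its neighbours: G, I, K, M, N.
Then their neighbours: E, F, L, O.
Nothing further is reachable.

E, F, G, H, I, K, L, M, N, O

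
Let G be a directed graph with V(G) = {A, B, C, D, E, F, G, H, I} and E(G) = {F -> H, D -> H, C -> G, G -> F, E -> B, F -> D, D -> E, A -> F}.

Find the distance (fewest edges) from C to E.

4

Distance 0: C.
Distance 1: G.
Distance 2: F.
Distance 3: D, H.
Distance 4: E — contains E.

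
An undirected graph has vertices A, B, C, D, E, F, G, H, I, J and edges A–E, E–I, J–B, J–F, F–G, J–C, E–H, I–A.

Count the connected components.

From A: component {A, E, H, I}.
From B: component {B, C, F, G, J}.
From D: component {D}.
That's 3 components.

3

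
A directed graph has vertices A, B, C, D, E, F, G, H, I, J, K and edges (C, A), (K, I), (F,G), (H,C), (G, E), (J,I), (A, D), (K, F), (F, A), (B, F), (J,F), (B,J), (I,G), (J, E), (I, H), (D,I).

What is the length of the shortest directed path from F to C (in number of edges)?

5

Distance 0: F.
Distance 1: A, G.
Distance 2: D, E.
Distance 3: I.
Distance 4: H.
Distance 5: C — contains C.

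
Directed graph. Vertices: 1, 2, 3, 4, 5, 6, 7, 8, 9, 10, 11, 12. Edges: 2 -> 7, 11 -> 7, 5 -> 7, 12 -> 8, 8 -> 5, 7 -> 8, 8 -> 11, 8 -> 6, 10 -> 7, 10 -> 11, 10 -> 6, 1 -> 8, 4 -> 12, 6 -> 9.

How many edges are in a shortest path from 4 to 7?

Distance 0: 4.
Distance 1: 12.
Distance 2: 8.
Distance 3: 5, 6, 11.
Distance 4: 7, 9 — contains 7.

4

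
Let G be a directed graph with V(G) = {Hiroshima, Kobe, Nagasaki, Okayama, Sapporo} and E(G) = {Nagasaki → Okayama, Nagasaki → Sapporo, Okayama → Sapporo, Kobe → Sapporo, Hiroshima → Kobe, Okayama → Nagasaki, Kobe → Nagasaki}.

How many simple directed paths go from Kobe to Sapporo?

Kobe→Nagasaki→Okayama→Sapporo
Kobe→Nagasaki→Sapporo
Kobe→Sapporo

3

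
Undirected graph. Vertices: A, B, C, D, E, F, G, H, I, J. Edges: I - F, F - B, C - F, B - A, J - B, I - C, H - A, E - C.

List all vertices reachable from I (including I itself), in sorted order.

A, B, C, E, F, H, I, J

Start at I.
Its neighbours: C, F.
Then their neighbours: B, E.
Then next layer: A, J.
Then next layer: H.
Nothing further is reachable.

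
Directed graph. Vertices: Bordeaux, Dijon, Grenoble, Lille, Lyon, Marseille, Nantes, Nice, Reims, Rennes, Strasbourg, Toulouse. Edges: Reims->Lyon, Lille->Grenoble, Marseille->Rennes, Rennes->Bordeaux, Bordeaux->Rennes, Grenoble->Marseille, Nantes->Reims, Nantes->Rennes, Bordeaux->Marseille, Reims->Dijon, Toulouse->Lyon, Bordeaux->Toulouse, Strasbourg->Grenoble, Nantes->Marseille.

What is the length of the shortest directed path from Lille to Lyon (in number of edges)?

6

Distance 0: Lille.
Distance 1: Grenoble.
Distance 2: Marseille.
Distance 3: Rennes.
Distance 4: Bordeaux.
Distance 5: Toulouse.
Distance 6: Lyon — contains Lyon.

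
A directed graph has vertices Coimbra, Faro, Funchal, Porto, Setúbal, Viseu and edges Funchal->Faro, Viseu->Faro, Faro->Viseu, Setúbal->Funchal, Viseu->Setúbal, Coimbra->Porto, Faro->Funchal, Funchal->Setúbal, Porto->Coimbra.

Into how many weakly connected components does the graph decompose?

From Coimbra: component {Coimbra, Porto}.
From Faro: component {Faro, Funchal, Setúbal, Viseu}.
That's 2 components.

2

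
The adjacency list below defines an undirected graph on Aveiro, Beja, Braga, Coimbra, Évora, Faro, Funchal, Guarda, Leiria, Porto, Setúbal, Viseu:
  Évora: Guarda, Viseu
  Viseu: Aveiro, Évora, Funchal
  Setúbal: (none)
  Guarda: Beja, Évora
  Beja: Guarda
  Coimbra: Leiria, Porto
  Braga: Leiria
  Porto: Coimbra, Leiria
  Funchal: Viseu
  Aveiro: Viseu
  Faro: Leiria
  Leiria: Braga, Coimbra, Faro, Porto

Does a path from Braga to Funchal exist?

Explore from Braga.
Distance 1: reach Leiria.
Distance 2: reach Coimbra, Faro, Porto.
The search is exhausted without reaching Funchal; it lies in a different component.

No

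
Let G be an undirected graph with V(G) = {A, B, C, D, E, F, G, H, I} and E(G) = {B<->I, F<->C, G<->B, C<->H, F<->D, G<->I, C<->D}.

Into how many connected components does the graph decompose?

From A: component {A}.
From B: component {B, G, I}.
From C: component {C, D, F, H}.
From E: component {E}.
That's 4 components.

4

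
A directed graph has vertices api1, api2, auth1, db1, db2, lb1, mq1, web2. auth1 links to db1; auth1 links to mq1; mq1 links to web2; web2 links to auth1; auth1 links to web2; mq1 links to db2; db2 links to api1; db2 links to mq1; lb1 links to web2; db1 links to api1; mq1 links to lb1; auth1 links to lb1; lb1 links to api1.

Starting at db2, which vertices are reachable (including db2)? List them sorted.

Start at db2.
Its neighbours: api1, mq1.
Then their neighbours: lb1, web2.
Then next layer: auth1.
Then next layer: db1.
Nothing further is reachable.

api1, auth1, db1, db2, lb1, mq1, web2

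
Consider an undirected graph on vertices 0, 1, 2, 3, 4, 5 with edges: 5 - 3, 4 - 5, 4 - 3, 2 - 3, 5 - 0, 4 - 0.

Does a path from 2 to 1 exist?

No

Explore from 2.
Distance 1: reach 3.
Distance 2: reach 4, 5.
Distance 3: reach 0.
The search is exhausted without reaching 1; it lies in a different component.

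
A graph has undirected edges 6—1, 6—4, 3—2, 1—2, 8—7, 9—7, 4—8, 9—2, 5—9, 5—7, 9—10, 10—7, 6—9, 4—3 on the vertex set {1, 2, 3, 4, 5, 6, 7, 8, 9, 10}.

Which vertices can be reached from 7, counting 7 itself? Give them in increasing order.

Start at 7.
Its neighbours: 5, 8, 9, 10.
Then their neighbours: 2, 4, 6.
Then next layer: 1, 3.
Every vertex is now reached.

1, 2, 3, 4, 5, 6, 7, 8, 9, 10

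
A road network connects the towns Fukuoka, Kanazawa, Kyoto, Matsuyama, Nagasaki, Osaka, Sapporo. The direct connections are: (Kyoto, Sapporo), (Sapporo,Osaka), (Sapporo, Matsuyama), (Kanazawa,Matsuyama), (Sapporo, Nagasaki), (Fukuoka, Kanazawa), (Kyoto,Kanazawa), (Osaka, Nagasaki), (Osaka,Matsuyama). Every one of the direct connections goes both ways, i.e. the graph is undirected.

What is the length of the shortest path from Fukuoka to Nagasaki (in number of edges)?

4

Distance 0: Fukuoka.
Distance 1: Kanazawa.
Distance 2: Kyoto, Matsuyama.
Distance 3: Osaka, Sapporo.
Distance 4: Nagasaki — contains Nagasaki.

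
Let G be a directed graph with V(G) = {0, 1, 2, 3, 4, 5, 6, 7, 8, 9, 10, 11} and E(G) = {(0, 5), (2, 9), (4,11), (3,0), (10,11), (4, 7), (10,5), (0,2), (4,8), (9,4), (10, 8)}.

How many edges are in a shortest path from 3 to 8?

5

Distance 0: 3.
Distance 1: 0.
Distance 2: 2, 5.
Distance 3: 9.
Distance 4: 4.
Distance 5: 7, 8, 11 — contains 8.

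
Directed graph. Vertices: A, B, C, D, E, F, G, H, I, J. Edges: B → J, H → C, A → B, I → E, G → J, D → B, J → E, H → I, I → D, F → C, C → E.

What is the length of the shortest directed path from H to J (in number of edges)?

4

Distance 0: H.
Distance 1: C, I.
Distance 2: D, E.
Distance 3: B.
Distance 4: J — contains J.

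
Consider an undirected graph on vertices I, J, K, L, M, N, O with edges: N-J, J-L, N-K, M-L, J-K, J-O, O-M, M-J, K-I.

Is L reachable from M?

Yes

Explore from M.
Distance 1: reach J, L, O.
Found L.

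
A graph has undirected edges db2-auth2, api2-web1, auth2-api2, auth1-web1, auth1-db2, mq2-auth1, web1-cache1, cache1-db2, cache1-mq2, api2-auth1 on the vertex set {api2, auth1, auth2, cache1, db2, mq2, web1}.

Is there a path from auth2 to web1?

Yes

Explore from auth2.
Distance 1: reach api2, db2.
Distance 2: reach auth1, cache1, web1.
Found web1.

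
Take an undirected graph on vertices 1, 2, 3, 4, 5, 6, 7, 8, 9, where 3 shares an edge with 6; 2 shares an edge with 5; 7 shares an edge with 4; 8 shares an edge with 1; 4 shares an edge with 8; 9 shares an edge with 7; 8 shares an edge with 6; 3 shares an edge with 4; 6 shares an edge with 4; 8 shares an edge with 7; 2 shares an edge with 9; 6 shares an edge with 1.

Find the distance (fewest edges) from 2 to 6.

4

Distance 0: 2.
Distance 1: 5, 9.
Distance 2: 7.
Distance 3: 4, 8.
Distance 4: 1, 3, 6 — contains 6.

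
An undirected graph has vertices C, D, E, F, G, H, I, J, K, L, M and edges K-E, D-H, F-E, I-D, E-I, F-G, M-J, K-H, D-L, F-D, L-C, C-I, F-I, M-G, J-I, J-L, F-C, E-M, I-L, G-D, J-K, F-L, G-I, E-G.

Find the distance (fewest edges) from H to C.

3

Distance 0: H.
Distance 1: D, K.
Distance 2: E, F, G, I, J, L.
Distance 3: C, M — contains C.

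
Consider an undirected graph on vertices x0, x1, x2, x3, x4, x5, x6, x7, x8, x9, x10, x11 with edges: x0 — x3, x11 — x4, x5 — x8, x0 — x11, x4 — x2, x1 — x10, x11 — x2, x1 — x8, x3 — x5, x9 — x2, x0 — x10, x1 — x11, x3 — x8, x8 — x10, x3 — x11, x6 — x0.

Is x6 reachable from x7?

No

x7 has no edges, so nothing is reachable from it.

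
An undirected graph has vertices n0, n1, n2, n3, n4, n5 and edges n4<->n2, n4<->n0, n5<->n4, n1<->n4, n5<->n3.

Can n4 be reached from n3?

Explore from n3.
Distance 1: reach n5.
Distance 2: reach n4.
Found n4.

Yes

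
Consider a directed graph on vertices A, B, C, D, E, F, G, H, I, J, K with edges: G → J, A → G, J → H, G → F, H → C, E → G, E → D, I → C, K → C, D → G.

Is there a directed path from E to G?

Explore from E.
Distance 1: reach D, G.
Found G.

Yes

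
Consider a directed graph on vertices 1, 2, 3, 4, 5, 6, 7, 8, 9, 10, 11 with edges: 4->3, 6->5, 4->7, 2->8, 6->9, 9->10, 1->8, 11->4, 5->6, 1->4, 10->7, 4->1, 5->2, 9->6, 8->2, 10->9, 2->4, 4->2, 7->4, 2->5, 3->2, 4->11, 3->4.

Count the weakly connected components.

From 1: component {1, 2, 3, 4, 5, 6, 7, 8, 9, 10, 11}.
That's 1 component.

1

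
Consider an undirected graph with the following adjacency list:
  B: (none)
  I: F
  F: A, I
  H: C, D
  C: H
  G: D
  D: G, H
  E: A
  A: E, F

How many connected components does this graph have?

From A: component {A, E, F, I}.
From B: component {B}.
From C: component {C, D, G, H}.
That's 3 components.

3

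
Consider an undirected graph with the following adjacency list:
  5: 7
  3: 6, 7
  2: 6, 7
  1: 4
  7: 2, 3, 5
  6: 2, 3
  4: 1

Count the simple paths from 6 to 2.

2

6–2
6–3–7–2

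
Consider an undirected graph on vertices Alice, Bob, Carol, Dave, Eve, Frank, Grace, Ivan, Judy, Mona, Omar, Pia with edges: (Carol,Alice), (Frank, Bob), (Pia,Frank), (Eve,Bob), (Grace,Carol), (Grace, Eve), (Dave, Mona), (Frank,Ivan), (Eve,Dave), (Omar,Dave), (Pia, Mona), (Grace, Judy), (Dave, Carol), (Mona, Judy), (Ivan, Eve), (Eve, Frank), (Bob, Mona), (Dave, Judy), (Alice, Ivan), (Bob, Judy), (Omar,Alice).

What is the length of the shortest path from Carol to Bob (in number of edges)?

3

Distance 0: Carol.
Distance 1: Alice, Dave, Grace.
Distance 2: Eve, Ivan, Judy, Mona, Omar.
Distance 3: Bob, Frank, Pia — contains Bob.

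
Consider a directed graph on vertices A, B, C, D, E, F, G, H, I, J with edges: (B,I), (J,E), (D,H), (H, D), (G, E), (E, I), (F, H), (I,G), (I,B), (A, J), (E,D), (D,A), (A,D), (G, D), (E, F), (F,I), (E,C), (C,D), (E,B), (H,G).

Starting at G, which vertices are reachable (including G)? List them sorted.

A, B, C, D, E, F, G, H, I, J

Start at G.
Its neighbours: D, E.
Then their neighbours: A, B, C, F, H, I.
Then next layer: J.
Every vertex is now reached.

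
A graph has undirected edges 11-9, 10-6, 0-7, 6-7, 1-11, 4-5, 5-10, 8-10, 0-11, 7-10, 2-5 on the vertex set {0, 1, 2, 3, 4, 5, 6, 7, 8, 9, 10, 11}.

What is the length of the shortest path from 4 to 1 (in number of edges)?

Distance 0: 4.
Distance 1: 5.
Distance 2: 2, 10.
Distance 3: 6, 7, 8.
Distance 4: 0.
Distance 5: 11.
Distance 6: 1, 9 — contains 1.

6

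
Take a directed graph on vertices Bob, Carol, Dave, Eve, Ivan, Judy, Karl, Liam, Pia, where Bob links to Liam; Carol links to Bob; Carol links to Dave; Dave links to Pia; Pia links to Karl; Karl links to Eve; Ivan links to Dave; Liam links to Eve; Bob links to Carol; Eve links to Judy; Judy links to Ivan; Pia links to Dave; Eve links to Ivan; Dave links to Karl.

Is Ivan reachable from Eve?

Explore from Eve.
Distance 1: reach Ivan, Judy.
Found Ivan.

Yes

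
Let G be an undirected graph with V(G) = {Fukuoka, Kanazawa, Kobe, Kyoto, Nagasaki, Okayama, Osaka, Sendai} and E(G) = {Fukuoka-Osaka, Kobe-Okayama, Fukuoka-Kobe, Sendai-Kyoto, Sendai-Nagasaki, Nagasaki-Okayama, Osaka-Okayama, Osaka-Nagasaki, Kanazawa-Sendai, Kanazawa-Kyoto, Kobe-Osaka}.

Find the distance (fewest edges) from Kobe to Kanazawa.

4

Distance 0: Kobe.
Distance 1: Fukuoka, Okayama, Osaka.
Distance 2: Nagasaki.
Distance 3: Sendai.
Distance 4: Kanazawa, Kyoto — contains Kanazawa.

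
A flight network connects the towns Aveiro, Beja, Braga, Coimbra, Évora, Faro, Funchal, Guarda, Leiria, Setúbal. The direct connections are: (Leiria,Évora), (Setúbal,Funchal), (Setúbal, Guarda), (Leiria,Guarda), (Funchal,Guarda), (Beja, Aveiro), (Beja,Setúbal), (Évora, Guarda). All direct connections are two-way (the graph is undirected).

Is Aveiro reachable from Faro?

Faro has no edges, so nothing is reachable from it.

No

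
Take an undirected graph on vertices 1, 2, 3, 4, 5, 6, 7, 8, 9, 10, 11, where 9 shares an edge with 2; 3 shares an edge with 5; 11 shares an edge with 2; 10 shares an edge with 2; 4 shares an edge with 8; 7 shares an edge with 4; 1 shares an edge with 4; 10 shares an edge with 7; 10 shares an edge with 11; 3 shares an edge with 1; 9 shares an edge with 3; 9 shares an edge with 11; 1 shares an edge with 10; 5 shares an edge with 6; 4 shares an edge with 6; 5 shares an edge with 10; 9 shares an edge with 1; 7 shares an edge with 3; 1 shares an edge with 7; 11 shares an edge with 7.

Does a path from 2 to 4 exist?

Explore from 2.
Distance 1: reach 9, 10, 11.
Distance 2: reach 1, 3, 5, 7.
Distance 3: reach 4, 6.
Found 4.

Yes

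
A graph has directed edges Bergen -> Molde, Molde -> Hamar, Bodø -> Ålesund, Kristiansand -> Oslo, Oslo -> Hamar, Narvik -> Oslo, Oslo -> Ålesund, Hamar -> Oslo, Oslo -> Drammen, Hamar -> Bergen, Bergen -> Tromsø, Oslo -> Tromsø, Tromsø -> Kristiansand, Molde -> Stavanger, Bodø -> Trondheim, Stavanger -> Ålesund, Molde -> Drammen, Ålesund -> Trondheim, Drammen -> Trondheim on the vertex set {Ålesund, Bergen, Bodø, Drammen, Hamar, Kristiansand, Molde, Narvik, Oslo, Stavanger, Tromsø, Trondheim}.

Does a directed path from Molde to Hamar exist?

Explore from Molde.
Distance 1: reach Drammen, Hamar, Stavanger.
Found Hamar.

Yes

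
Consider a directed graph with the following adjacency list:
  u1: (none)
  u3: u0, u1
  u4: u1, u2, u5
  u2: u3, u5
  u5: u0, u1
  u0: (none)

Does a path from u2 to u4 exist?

Explore from u2.
Distance 1: reach u3, u5.
Distance 2: reach u0, u1.
The search from u2 is exhausted; no directed path reaches u4.

No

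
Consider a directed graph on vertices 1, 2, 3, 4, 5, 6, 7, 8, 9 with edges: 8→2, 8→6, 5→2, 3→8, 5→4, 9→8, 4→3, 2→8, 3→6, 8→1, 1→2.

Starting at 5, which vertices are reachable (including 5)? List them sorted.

Start at 5.
Its neighbours: 2, 4.
Then their neighbours: 3, 8.
Then next layer: 1, 6.
Nothing further is reachable.

1, 2, 3, 4, 5, 6, 8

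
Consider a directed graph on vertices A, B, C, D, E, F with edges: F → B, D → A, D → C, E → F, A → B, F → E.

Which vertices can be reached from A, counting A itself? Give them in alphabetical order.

Start at A.
Its neighbours: B.
Nothing further is reachable.

A, B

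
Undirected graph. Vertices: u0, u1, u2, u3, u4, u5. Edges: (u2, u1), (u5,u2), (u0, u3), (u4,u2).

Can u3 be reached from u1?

Explore from u1.
Distance 1: reach u2.
Distance 2: reach u4, u5.
The search is exhausted without reaching u3; it lies in a different component.

No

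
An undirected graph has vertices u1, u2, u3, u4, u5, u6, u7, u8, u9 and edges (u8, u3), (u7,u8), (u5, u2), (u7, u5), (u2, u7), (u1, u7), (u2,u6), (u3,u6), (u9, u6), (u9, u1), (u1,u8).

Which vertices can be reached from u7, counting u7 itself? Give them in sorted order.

Start at u7.
Its neighbours: u1, u2, u5, u8.
Then their neighbours: u3, u6, u9.
Nothing further is reachable.

u1, u2, u3, u5, u6, u7, u8, u9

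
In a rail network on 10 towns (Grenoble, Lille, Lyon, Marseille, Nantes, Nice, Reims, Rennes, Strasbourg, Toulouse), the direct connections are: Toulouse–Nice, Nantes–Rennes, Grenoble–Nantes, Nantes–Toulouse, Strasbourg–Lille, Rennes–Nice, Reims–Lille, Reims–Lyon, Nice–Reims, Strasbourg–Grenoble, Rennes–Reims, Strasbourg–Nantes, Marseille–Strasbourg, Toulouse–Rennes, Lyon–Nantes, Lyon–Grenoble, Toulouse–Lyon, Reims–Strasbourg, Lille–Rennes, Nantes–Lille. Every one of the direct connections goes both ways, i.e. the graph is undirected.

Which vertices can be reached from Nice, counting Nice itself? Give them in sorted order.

Start at Nice.
Its neighbours: Reims, Rennes, Toulouse.
Then their neighbours: Lille, Lyon, Nantes, Strasbourg.
Then next layer: Grenoble, Marseille.
Every vertex is now reached.

Grenoble, Lille, Lyon, Marseille, Nantes, Nice, Reims, Rennes, Strasbourg, Toulouse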